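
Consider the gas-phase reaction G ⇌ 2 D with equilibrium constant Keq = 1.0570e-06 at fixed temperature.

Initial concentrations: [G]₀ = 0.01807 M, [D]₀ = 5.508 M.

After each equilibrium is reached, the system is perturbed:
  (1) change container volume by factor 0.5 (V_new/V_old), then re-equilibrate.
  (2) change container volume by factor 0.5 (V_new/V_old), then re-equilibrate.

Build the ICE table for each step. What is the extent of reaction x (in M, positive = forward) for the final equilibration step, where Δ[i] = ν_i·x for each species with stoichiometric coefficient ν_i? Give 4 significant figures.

x = -7.0890e-04 M

Q₀ = 1679 vs Keq = 1.0570e-06 ⇒ Q>K, reverse
Step 1:
                    G           D
  init        0.01807       5.508
  Δ             2.753      -5.506
  eq            2.771    0.001711
  solve Keq expr → x = -2.753; check Q = 1.0570e-06
Then change container volume by factor 0.5 (V_new/V_old).
Step 2:
                    G           D
  init          5.542    0.003423
  Δ        5.0123e-04   -0.001002
  eq            5.543    0.002421
  solve Keq expr → x = -5.0123e-04; check Q = 1.0570e-06
Then change container volume by factor 0.5 (V_new/V_old).
Step 3:
                    G           D
  init          11.09    0.004841
  Δ        7.0890e-04   -0.001418
  eq            11.09    0.003423
  solve Keq expr → x = -7.0890e-04; check Q = 1.0570e-06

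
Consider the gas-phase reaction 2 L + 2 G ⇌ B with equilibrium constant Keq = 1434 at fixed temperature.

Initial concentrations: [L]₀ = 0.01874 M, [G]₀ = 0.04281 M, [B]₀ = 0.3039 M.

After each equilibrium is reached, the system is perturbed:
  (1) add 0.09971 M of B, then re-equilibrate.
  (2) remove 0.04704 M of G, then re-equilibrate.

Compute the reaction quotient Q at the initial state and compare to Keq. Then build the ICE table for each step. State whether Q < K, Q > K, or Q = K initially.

Q₀ = 4.7217e+05 vs Keq = 1434 ⇒ Q>K, reverse
Step 1:
                  L         G         B
  Initial   0.01874   0.04281    0.3039
  Change    0.08599   0.08599  -0.04299
  Equil      0.1047    0.1288    0.2609
  solve Keq expr → x = -0.04299; check Q = 1434
Then add 0.09971 M of B.
Step 2:
                  L         G         B
  Initial    0.1047    0.1288    0.3606
  Change   0.009332  0.009332 -0.004666
  Equil      0.1141    0.1381     0.356
  solve Keq expr → x = -0.004666; check Q = 1434
Then remove 0.04704 M of G.
Step 3:
                  L         G         B
  Initial    0.1141   0.09109     0.356
  Change    0.02247   0.02247  -0.01124
  Equil      0.1365    0.1136    0.3447
  solve Keq expr → x = -0.01124; check Q = 1434

Q₀ = 4.7217e+05; Q > K (proceeds reverse)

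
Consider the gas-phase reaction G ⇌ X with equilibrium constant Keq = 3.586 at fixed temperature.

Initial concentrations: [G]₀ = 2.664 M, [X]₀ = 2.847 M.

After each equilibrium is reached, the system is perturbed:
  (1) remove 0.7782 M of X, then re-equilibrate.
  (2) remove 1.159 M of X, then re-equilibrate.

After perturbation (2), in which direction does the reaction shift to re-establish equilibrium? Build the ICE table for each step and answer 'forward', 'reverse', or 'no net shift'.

Direction: forward

Q₀ = 1.069 vs Keq = 3.586 ⇒ Q<K, forward
Step 1:
                    G           X
  init          2.664       2.847
  Δ            -1.462       1.462
  eq            1.202       4.309
  solve Keq expr → x = 1.462; check Q = 3.586
Then remove 0.7782 M of X.
Step 2:
                    G           X
  init          1.202       3.531
  Δ           -0.1697      0.1697
  eq            1.032       3.701
  solve Keq expr → x = 0.1697; check Q = 3.586
Then remove 1.159 M of X.
Step 3:
                    G           X
  init          1.032       2.542
  Δ           -0.2527      0.2527
  eq           0.7793       2.795
  solve Keq expr → x = 0.2527; check Q = 3.586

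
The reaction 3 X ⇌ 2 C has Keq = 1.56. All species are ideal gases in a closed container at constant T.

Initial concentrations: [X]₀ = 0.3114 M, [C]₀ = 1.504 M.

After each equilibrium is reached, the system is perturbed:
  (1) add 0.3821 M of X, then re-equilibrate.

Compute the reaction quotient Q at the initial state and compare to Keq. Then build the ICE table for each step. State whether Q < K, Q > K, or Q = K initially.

Q₀ = 74.91 vs Keq = 1.56 ⇒ Q>K, reverse
Step 1:
                  X         C
  init       0.3114     1.504
  Δ           0.607   -0.4047
  eq         0.9184     1.099
  solve Keq expr → x = -0.2023; check Q = 1.56
Then add 0.3821 M of X.
Step 2:
                  X         C
  init        1.301     1.099
  Δ         -0.2806    0.1871
  eq           1.02     1.286
  solve Keq expr → x = 0.09355; check Q = 1.56

Q₀ = 74.91; Q > K (proceeds reverse)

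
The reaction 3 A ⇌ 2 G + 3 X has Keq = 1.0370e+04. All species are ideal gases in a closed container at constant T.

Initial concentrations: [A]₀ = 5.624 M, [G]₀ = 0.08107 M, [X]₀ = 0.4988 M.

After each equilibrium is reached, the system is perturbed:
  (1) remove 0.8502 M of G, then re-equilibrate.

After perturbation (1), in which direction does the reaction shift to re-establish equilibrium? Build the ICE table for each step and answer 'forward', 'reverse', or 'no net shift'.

Direction: forward

Q₀ = 4.5853e-06 vs Keq = 1.0370e+04 ⇒ Q<K, forward
Step 1:
                    A           G           X
  Initial       5.624     0.08107      0.4988
  Change       -5.044       3.363       5.044
  Equil        0.5797       3.444       5.543
  solve Keq expr → x = 1.681; check Q = 1.0370e+04
Then remove 0.8502 M of G.
Step 2:
                    A           G           X
  Initial      0.5797       2.594       5.543
  Change     -0.08535      0.0569     0.08535
  Equil        0.4943       2.651       5.628
  solve Keq expr → x = 0.02845; check Q = 1.0370e+04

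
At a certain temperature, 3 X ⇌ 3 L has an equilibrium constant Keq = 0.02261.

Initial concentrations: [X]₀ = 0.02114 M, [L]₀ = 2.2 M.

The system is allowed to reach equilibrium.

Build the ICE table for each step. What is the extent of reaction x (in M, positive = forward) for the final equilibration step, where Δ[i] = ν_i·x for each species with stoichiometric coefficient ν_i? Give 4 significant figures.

x = -0.5701 M

Q₀ = 1.1271e+06 vs Keq = 0.02261 ⇒ Q>K, reverse
Step 1:
                   X          L
  I          0.02114        2.2
  C             1.71      -1.71
  E            1.732     0.4896
  solve Keq expr → x = -0.5701; check Q = 0.02261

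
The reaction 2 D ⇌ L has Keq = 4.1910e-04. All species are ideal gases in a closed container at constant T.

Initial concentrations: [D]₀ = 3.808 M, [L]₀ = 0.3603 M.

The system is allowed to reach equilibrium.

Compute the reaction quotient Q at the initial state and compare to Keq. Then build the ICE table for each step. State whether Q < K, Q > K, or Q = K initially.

Q₀ = 0.02485 vs Keq = 4.1910e-04 ⇒ Q>K, reverse
Step 1:
                   D          L
  init         3.808     0.3603
  Δ           0.7035    -0.3518
  eq           4.512    0.00853
  solve Keq expr → x = -0.3518; check Q = 4.1910e-04

Q₀ = 0.02485; Q > K (proceeds reverse)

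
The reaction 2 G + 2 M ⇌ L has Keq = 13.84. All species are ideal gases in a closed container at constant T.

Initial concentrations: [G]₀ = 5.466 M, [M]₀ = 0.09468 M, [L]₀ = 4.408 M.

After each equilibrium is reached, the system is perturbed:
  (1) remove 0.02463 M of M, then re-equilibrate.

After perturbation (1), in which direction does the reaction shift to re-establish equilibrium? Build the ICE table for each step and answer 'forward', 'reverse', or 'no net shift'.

Q₀ = 16.46 vs Keq = 13.84 ⇒ Q>K, reverse
Step 1:
                  G         M         L
  I           5.466   0.09468     4.408
  C        0.008362  0.008362 -0.004181
  E           5.474     0.103     4.404
  solve Keq expr → x = -0.004181; check Q = 13.84
Then remove 0.02463 M of M.
Step 2:
                  G         M         L
  I           5.474   0.07841     4.404
  C         0.02404   0.02404  -0.01202
  E           5.498    0.1025     4.392
  solve Keq expr → x = -0.01202; check Q = 13.84

Direction: reverse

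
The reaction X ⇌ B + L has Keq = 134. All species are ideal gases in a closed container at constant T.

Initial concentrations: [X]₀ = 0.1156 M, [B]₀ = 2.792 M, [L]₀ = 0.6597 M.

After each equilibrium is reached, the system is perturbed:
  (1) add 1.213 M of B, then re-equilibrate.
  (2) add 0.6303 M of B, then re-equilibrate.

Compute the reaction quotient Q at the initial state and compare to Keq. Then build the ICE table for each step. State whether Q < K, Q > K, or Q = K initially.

Q₀ = 15.93; Q < K (proceeds forward)

Q₀ = 15.93 vs Keq = 134 ⇒ Q<K, forward
Step 1:
                    X           B           L
  init         0.1156       2.792      0.6597
  Δ          -0.09923     0.09923     0.09923
  eq          0.01637       2.891      0.7589
  solve Keq expr → x = 0.09923; check Q = 134
Then add 1.213 M of B.
Step 2:
                    X           B           L
  init        0.01637       4.104      0.7589
  Δ           0.00663    -0.00663    -0.00663
  eq            0.023       4.098      0.7523
  solve Keq expr → x = -0.00663; check Q = 134
Then add 0.6303 M of B.
Step 3:
                    X           B           L
  init          0.023       4.728      0.7523
  Δ            0.0034     -0.0034     -0.0034
  eq           0.0264       4.724      0.7489
  solve Keq expr → x = -0.0034; check Q = 134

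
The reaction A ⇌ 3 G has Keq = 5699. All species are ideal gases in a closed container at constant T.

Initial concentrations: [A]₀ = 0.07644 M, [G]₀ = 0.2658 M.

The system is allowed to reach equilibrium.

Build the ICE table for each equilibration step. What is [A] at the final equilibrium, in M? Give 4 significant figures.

[A]_eq = 2.1289e-05 M

Q₀ = 0.2457 vs Keq = 5699 ⇒ Q<K, forward
Step 1:
                  A         G
  Initial   0.07644    0.2658
  Change   -0.07642    0.2293
  Equil   2.1289e-05    0.4951
  solve Keq expr → x = 0.07642; check Q = 5699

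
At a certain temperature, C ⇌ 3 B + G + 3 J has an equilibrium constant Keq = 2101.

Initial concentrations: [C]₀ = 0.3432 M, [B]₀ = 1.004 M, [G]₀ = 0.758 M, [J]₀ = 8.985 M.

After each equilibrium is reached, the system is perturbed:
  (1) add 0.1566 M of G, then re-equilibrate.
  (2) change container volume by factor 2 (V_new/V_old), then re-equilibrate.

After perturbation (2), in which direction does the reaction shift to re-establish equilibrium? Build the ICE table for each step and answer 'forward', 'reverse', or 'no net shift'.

Q₀ = 1621 vs Keq = 2101 ⇒ Q<K, forward
Step 1:
                    C           B           G           J
  Initial      0.3432       1.004       0.758       8.985
  Change     -0.01848     0.05544     0.01848     0.05544
  Equil        0.3247       1.059      0.7765        9.04
  solve Keq expr → x = 0.01848; check Q = 2101
Then add 0.1566 M of G.
Step 2:
                    C           B           G           J
  Initial      0.3247       1.059      0.9331        9.04
  Change      0.01336    -0.04007    -0.01336    -0.04007
  Equil        0.3381       1.019      0.9197           9
  solve Keq expr → x = -0.01336; check Q = 2101
Then change container volume by factor 2 (V_new/V_old).
Step 3:
                    C           B           G           J
  Initial       0.169      0.5097      0.4599         4.5
  Change      -0.1413      0.4238      0.1413      0.4238
  Equil       0.02778      0.9335      0.6011       4.924
  solve Keq expr → x = 0.1413; check Q = 2101

Direction: forward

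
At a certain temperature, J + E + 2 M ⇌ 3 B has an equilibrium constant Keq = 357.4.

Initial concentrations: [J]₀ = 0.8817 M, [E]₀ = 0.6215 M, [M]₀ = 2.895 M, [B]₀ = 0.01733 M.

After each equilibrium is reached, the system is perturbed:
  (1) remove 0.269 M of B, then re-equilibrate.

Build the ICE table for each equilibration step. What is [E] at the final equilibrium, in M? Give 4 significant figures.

[E]_eq = 0.01401 M

Q₀ = 1.1333e-06 vs Keq = 357.4 ⇒ Q<K, forward
Step 1:
                   J          E          M          B
  init        0.8817     0.6215      2.895    0.01733
  Δ          -0.6006    -0.6006     -1.201      1.802
  eq          0.2811    0.02089      1.694      1.819
  solve Keq expr → x = 0.6006; check Q = 357.4
Then remove 0.269 M of B.
Step 2:
                   J          E          M          B
  init        0.2811    0.02089      1.694       1.55
  Δ        -0.006877  -0.006877   -0.01375    0.02063
  eq          0.2742    0.01401       1.68      1.571
  solve Keq expr → x = 0.006877; check Q = 357.4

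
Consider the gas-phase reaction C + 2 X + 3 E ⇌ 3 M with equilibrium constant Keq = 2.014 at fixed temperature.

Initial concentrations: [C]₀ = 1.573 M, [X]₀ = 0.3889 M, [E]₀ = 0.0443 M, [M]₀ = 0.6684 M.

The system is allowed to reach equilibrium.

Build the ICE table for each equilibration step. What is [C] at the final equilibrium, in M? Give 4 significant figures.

[C]_eq = 1.674 M

Q₀ = 1.4438e+04 vs Keq = 2.014 ⇒ Q>K, reverse
Step 1:
                  C         X         E         M
  Initial     1.573    0.3889    0.0443    0.6684
  Change     0.1008    0.2016    0.3024   -0.3024
  Equil       1.674    0.5905    0.3467     0.366
  solve Keq expr → x = -0.1008; check Q = 2.014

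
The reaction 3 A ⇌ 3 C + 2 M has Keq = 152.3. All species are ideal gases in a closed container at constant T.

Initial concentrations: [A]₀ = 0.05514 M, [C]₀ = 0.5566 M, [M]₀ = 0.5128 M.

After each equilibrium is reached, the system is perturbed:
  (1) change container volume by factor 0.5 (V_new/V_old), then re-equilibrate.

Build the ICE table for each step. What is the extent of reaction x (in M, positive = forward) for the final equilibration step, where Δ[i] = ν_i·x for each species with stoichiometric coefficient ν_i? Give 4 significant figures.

Q₀ = 270.5 vs Keq = 152.3 ⇒ Q>K, reverse
Step 1:
                    A           C           M
  I           0.05514      0.5566      0.5128
  C          0.009885   -0.009885    -0.00659
  E           0.06503      0.5467      0.5062
  solve Keq expr → x = -0.003295; check Q = 152.3
Then change container volume by factor 0.5 (V_new/V_old).
Step 2:
                    A           C           M
  I            0.1301       1.093       1.012
  C           0.05991    -0.05991    -0.03994
  E              0.19       1.034      0.9725
  solve Keq expr → x = -0.01997; check Q = 152.3

x = -0.01997 M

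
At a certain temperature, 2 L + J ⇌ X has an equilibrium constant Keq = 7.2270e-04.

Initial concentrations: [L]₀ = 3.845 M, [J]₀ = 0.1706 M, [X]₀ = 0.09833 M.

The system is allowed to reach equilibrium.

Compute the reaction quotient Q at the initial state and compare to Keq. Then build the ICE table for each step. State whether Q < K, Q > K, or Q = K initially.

Q₀ = 0.03899; Q > K (proceeds reverse)

Q₀ = 0.03899 vs Keq = 7.2270e-04 ⇒ Q>K, reverse
Step 1:
                    L           J           X
  I             3.845      0.1706     0.09833
  C            0.1904      0.0952     -0.0952
  E             4.035      0.2658    0.003128
  solve Keq expr → x = -0.0952; check Q = 7.2270e-04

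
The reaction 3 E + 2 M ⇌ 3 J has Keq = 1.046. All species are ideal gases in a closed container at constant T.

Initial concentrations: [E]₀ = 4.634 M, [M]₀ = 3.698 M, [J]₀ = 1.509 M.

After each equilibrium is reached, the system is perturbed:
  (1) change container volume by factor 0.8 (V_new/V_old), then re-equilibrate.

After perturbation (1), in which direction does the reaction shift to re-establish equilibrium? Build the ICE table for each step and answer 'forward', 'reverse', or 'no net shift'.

Direction: forward

Q₀ = 0.002525 vs Keq = 1.046 ⇒ Q<K, forward
Step 1:
                  E         M         J
  Initial     4.634     3.698     1.509
  Change     -2.344    -1.563     2.344
  Equil        2.29     2.135     3.853
  solve Keq expr → x = 0.7815; check Q = 1.046
Then change container volume by factor 0.8 (V_new/V_old).
Step 2:
                  E         M         J
  Initial     2.862     2.669     4.817
  Change     -0.202   -0.1346     0.202
  Equil        2.66     2.534     5.019
  solve Keq expr → x = 0.06732; check Q = 1.046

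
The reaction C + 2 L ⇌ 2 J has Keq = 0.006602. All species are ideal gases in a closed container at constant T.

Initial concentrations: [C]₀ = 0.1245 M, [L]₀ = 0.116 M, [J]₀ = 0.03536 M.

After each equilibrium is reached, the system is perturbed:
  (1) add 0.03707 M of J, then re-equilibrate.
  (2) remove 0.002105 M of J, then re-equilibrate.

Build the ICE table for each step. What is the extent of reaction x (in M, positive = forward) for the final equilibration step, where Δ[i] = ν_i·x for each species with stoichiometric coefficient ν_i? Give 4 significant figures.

Q₀ = 0.7463 vs Keq = 0.006602 ⇒ Q>K, reverse
Step 1:
                  C         L         J
  I          0.1245     0.116   0.03536
  C         0.01545   0.03089  -0.03089
  E          0.1399    0.1469  0.004465
  solve Keq expr → x = -0.01545; check Q = 0.006602
Then add 0.03707 M of J.
Step 2:
                  C         L         J
  I          0.1399    0.1469   0.04154
  C         0.01782   0.03564  -0.03564
  E          0.1578    0.1825  0.005891
  solve Keq expr → x = -0.01782; check Q = 0.006602
Then remove 0.002105 M of J.
Step 3:
                  C         L         J
  I          0.1578    0.1825  0.003786
  C       -0.001011 -0.002021  0.002021
  E          0.1568    0.1805  0.005807
  solve Keq expr → x = 0.001011; check Q = 0.006602

x = 0.001011 M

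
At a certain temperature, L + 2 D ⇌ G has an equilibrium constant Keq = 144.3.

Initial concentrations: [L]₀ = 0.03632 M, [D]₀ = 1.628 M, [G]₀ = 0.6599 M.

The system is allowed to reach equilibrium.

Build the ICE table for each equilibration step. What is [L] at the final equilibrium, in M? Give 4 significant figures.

[L]_eq = 0.001979 M

Q₀ = 6.855 vs Keq = 144.3 ⇒ Q<K, forward
Step 1:
                   L          D          G
  init       0.03632      1.628     0.6599
  Δ         -0.03434   -0.06868    0.03434
  eq        0.001979      1.559     0.6942
  solve Keq expr → x = 0.03434; check Q = 144.3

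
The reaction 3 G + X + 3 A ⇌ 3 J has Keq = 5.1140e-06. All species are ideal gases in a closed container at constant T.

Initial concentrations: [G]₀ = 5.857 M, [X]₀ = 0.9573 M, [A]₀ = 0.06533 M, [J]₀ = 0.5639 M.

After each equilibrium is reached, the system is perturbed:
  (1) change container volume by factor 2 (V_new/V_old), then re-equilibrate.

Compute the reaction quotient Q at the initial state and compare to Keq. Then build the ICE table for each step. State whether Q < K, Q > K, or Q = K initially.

Q₀ = 3.343; Q > K (proceeds reverse)

Q₀ = 3.343 vs Keq = 5.1140e-06 ⇒ Q>K, reverse
Step 1:
                  G         X         A         J
  init        5.857    0.9573   0.06533    0.5639
  Δ          0.4996    0.1665    0.4996   -0.4996
  eq          6.357     1.124    0.5649   0.06432
  solve Keq expr → x = -0.1665; check Q = 5.1140e-06
Then change container volume by factor 2 (V_new/V_old).
Step 2:
                  G         X         A         J
  init        3.178    0.5619    0.2825   0.03216
  Δ         0.01844  0.006145   0.01844  -0.01844
  eq          3.197    0.5681    0.3009   0.01372
  solve Keq expr → x = -0.006145; check Q = 5.1140e-06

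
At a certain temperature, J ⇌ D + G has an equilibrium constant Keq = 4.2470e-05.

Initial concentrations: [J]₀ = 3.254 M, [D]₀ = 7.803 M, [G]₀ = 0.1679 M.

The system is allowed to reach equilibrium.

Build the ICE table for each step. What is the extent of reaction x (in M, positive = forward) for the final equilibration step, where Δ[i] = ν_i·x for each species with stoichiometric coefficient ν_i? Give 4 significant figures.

Q₀ = 0.4026 vs Keq = 4.2470e-05 ⇒ Q>K, reverse
Step 1:
                   J          D          G
  I            3.254      7.803     0.1679
  C           0.1679    -0.1679    -0.1679
  E            3.422      7.635 1.9034e-05
  solve Keq expr → x = -0.1679; check Q = 4.2470e-05

x = -0.1679 M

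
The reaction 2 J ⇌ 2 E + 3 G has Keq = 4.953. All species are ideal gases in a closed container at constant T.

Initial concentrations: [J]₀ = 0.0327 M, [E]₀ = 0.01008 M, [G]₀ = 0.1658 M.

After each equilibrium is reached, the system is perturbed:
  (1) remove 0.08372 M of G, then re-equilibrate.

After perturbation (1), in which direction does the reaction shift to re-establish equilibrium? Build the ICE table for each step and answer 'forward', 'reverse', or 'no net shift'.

Direction: forward

Q₀ = 4.3309e-04 vs Keq = 4.953 ⇒ Q<K, forward
Step 1:
                  J         E         G
  init       0.0327   0.01008    0.1658
  Δ         -0.0309    0.0309   0.04635
  eq       0.001799   0.04098    0.2122
  solve Keq expr → x = 0.01545; check Q = 4.953
Then remove 0.08372 M of G.
Step 2:
                  J         E         G
  init     0.001799   0.04098    0.1284
  Δ       -9.1883e-04 9.1883e-04  0.001378
  eq      8.8051e-04    0.0419    0.1298
  solve Keq expr → x = 4.5941e-04; check Q = 4.953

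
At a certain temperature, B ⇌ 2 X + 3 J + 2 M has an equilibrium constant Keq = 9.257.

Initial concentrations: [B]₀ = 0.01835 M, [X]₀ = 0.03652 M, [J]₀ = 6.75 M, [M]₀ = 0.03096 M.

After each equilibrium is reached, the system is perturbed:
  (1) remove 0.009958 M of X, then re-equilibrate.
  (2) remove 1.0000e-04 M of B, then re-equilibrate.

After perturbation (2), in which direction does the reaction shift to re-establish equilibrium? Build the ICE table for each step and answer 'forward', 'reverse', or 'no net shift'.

Q₀ = 0.02143 vs Keq = 9.257 ⇒ Q<K, forward
Step 1:
                  B         X         J         M
  I         0.01835   0.03652      6.75   0.03096
  C        -0.01759   0.03517   0.05276   0.03517
  E       7.6441e-04   0.07169     6.803   0.06613
  solve Keq expr → x = 0.01759; check Q = 9.257
Then remove 0.009958 M of X.
Step 2:
                  B         X         J         M
  I       7.6441e-04   0.06173     6.803   0.06613
  C       -1.8427e-04 3.6854e-04 5.5280e-04 3.6854e-04
  E       5.8015e-04    0.0621     6.803    0.0665
  solve Keq expr → x = 1.8427e-04; check Q = 9.257
Then remove 1.0000e-04 M of B.
Step 3:
                  B         X         J         M
  I       4.8015e-04    0.0621     6.803    0.0665
  C       9.3222e-05 -1.8644e-04 -2.7967e-04 -1.8644e-04
  E       5.7337e-04   0.06192     6.803   0.06631
  solve Keq expr → x = -9.3222e-05; check Q = 9.257

Direction: reverse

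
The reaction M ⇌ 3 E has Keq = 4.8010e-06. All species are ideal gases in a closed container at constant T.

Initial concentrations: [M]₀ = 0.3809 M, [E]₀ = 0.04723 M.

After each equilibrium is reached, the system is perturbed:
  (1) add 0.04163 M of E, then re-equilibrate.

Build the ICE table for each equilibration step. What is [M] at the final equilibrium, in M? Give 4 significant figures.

Q₀ = 2.7659e-04 vs Keq = 4.8010e-06 ⇒ Q>K, reverse
Step 1:
                    M           E
  Initial      0.3809     0.04723
  Change      0.01163    -0.03488
  Equil        0.3925     0.01235
  solve Keq expr → x = -0.01163; check Q = 4.8010e-06
Then add 0.04163 M of E.
Step 2:
                    M           E
  Initial      0.3925     0.05398
  Change      0.01383    -0.04149
  Equil        0.4064      0.0125
  solve Keq expr → x = -0.01383; check Q = 4.8010e-06

[M]_eq = 0.4064 M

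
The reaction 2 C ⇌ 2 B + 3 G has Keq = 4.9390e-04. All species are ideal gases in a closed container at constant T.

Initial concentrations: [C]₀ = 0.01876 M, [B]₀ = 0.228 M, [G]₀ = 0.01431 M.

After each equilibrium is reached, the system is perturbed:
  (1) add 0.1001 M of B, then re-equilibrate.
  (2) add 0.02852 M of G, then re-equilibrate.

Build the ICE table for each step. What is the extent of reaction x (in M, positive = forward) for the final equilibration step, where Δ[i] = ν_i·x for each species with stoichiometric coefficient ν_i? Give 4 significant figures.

x = -0.007475 M

Q₀ = 4.3284e-04 vs Keq = 4.9390e-04 ⇒ Q<K, forward
Step 1:
                    C           B           G
  I           0.01876       0.228     0.01431
  C       -3.1000e-04  3.1000e-04  4.6500e-04
  E           0.01845      0.2283     0.01477
  solve Keq expr → x = 1.5500e-04; check Q = 4.9390e-04
Then add 0.1001 M of B.
Step 2:
                    C           B           G
  I           0.01845      0.3284     0.01477
  C          0.001641   -0.001641   -0.002461
  E           0.02009      0.3268     0.01231
  solve Keq expr → x = -8.2046e-04; check Q = 4.9390e-04
Then add 0.02852 M of G.
Step 3:
                    C           B           G
  I           0.02009      0.3268     0.04083
  C           0.01495    -0.01495    -0.02243
  E           0.03504      0.3118     0.01841
  solve Keq expr → x = -0.007475; check Q = 4.9390e-04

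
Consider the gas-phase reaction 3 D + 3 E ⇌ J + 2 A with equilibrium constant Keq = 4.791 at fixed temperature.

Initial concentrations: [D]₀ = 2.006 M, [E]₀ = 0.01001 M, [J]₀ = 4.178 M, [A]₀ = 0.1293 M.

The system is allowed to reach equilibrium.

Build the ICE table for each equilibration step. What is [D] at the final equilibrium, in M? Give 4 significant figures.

[D]_eq = 2.081 M

Q₀ = 8627 vs Keq = 4.791 ⇒ Q>K, reverse
Step 1:
                  D         E         J         A
  Initial     2.006   0.01001     4.178    0.1293
  Change    0.07471   0.07471   -0.0249  -0.04981
  Equil       2.081   0.08472     4.153   0.07949
  solve Keq expr → x = -0.0249; check Q = 4.791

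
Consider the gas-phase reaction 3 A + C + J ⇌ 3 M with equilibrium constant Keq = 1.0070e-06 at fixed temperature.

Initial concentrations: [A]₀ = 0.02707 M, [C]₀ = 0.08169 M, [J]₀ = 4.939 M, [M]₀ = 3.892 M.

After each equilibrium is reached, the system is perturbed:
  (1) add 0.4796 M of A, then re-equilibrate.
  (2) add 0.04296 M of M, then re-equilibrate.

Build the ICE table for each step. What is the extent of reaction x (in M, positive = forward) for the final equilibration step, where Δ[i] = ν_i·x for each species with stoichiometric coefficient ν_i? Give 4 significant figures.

x = -0.01391 M

Q₀ = 7.3662e+06 vs Keq = 1.0070e-06 ⇒ Q>K, reverse
Step 1:
                  A         C         J         M
  Initial   0.02707   0.08169     4.939     3.892
  Change      3.814     1.271     1.271    -3.814
  Equil       3.841     1.353      6.21   0.07826
  solve Keq expr → x = -1.271; check Q = 1.0070e-06
Then add 0.4796 M of A.
Step 2:
                  A         C         J         M
  Initial      4.32     1.353      6.21   0.07826
  Change  -0.009496 -0.003165 -0.003165  0.009496
  Equil       4.311      1.35     6.207   0.08776
  solve Keq expr → x = 0.003165; check Q = 1.0070e-06
Then add 0.04296 M of M.
Step 3:
                  A         C         J         M
  Initial     4.311      1.35     6.207    0.1307
  Change    0.04174   0.01391   0.01391  -0.04174
  Equil       4.353     1.364     6.221   0.08898
  solve Keq expr → x = -0.01391; check Q = 1.0070e-06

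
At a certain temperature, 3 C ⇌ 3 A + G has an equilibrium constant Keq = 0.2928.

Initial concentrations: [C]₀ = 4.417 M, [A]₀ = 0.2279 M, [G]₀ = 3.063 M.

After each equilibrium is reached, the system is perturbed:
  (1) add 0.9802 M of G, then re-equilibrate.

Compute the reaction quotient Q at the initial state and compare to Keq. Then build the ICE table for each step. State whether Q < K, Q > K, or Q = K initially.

Q₀ = 4.2072e-04; Q < K (proceeds forward)

Q₀ = 4.2072e-04 vs Keq = 0.2928 ⇒ Q<K, forward
Step 1:
                   C          A          G
  Initial      4.417     0.2279      3.063
  Change      -1.189      1.189     0.3964
  Equil        3.228      1.417      3.459
  solve Keq expr → x = 0.3964; check Q = 0.2928
Then add 0.9802 M of G.
Step 2:
                   C          A          G
  Initial      3.228      1.417       4.44
  Change     0.07866   -0.07866   -0.02622
  Equil        3.306      1.339      4.413
  solve Keq expr → x = -0.02622; check Q = 0.2928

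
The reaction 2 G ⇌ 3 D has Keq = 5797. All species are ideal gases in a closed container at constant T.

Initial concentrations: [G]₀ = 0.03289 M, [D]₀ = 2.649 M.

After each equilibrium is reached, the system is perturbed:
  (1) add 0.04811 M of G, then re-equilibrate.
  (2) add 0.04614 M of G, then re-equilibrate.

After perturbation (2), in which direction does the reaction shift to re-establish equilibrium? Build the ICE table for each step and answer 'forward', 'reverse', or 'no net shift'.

Direction: forward

Q₀ = 1.7184e+04 vs Keq = 5797 ⇒ Q>K, reverse
Step 1:
                   G          D
  init       0.03289      2.649
  Δ          0.02265   -0.03398
  eq         0.05554      2.615
  solve Keq expr → x = -0.01133; check Q = 5797
Then add 0.04811 M of G.
Step 2:
                   G          D
  init        0.1037      2.615
  Δ          -0.0459    0.06885
  eq         0.05775      2.684
  solve Keq expr → x = 0.02295; check Q = 5797
Then add 0.04614 M of G.
Step 3:
                   G          D
  init        0.1039      2.684
  Δ           -0.044      0.066
  eq         0.05989       2.75
  solve Keq expr → x = 0.022; check Q = 5797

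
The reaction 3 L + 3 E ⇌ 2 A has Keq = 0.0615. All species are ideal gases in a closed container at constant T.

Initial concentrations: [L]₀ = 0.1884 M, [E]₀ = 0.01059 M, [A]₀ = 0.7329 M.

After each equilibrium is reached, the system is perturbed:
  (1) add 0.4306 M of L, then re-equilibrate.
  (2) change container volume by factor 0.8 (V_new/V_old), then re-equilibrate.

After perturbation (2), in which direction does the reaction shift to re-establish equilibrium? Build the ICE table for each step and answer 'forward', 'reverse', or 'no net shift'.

Direction: forward

Q₀ = 6.7633e+07 vs Keq = 0.0615 ⇒ Q>K, reverse
Step 1:
                  L         E         A
  init       0.1884   0.01059    0.7329
  Δ           0.817     0.817   -0.5447
  eq          1.005    0.8276    0.1882
  solve Keq expr → x = -0.2723; check Q = 0.0615
Then add 0.4306 M of L.
Step 2:
                  L         E         A
  init        1.436    0.8276    0.1882
  Δ        -0.08798  -0.08798   0.05866
  eq          1.348    0.7396    0.2469
  solve Keq expr → x = 0.02933; check Q = 0.0615
Then change container volume by factor 0.8 (V_new/V_old).
Step 3:
                  L         E         A
  init        1.685    0.9245    0.3086
  Δ        -0.09719  -0.09719   0.06479
  eq          1.588    0.8273    0.3734
  solve Keq expr → x = 0.0324; check Q = 0.0615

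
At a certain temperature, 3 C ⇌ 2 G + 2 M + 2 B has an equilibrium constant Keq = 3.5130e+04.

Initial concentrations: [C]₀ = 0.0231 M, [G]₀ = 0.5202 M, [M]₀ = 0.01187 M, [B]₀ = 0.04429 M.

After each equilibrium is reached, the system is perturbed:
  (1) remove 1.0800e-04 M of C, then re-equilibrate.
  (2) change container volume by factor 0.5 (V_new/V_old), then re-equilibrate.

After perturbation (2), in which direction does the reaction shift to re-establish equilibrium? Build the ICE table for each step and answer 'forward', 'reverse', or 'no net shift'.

Direction: reverse

Q₀ = 0.006068 vs Keq = 3.5130e+04 ⇒ Q<K, forward
Step 1:
                  C         G         M         B
  I          0.0231    0.5202   0.01187   0.04429
  C        -0.02282   0.01522   0.01522   0.01522
  E       2.7676e-04    0.5354   0.02709   0.05951
  solve Keq expr → x = 0.007608; check Q = 3.5130e+04
Then remove 1.0800e-04 M of C.
Step 2:
                  C         G         M         B
  I       1.6876e-04    0.5354   0.02709   0.05951
  C       1.0727e-04 -7.1511e-05 -7.1511e-05 -7.1511e-05
  E       2.7602e-04    0.5353   0.02701   0.05943
  solve Keq expr → x = -3.5756e-05; check Q = 3.5130e+04
Then change container volume by factor 0.5 (V_new/V_old).
Step 3:
                  C         G         M         B
  I       5.5205e-04     1.071   0.05403    0.1189
  C       5.4461e-04 -3.6307e-04 -3.6307e-04 -3.6307e-04
  E        0.001097      1.07   0.05366    0.1185
  solve Keq expr → x = -1.8154e-04; check Q = 3.5130e+04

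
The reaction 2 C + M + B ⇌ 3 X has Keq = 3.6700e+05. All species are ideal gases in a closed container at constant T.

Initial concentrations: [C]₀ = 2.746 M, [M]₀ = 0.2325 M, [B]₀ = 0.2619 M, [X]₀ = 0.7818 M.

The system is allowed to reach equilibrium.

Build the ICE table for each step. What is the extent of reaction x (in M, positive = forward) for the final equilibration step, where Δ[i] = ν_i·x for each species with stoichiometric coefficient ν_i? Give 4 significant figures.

Q₀ = 1.041 vs Keq = 3.6700e+05 ⇒ Q<K, forward
Step 1:
                    C           M           B           X
  I             2.746      0.2325      0.2619      0.7818
  C           -0.4649     -0.2324     -0.2324      0.6973
  E             2.281  5.7525e-05     0.02946       1.479
  solve Keq expr → x = 0.2324; check Q = 3.6700e+05

x = 0.2324 M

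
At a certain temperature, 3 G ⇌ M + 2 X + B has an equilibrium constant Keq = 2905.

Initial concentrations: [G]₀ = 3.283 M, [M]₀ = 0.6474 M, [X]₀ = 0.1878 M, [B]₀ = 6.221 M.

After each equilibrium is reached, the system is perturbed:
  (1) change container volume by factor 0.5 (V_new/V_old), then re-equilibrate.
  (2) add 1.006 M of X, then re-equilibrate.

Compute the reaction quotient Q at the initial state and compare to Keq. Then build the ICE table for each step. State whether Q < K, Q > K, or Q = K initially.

Q₀ = 0.004014; Q < K (proceeds forward)

Q₀ = 0.004014 vs Keq = 2905 ⇒ Q<K, forward
Step 1:
                   G          M          X          B
  I            3.283     0.6474     0.1878      6.221
  C           -3.012      1.004      2.008      1.004
  E           0.2706      1.652      2.196      7.225
  solve Keq expr → x = 1.004; check Q = 2905
Then change container volume by factor 0.5 (V_new/V_old).
Step 2:
                   G          M          X          B
  I           0.5412      3.303      4.392      14.45
  C           0.1282   -0.04274   -0.08547   -0.04274
  E           0.6694       3.26      4.307      14.41
  solve Keq expr → x = -0.04274; check Q = 2905
Then add 1.006 M of X.
Step 3:
                   G          M          X          B
  I           0.6694       3.26      5.313      14.41
  C           0.0917   -0.03057   -0.06113   -0.03057
  E           0.7611       3.23      5.252      14.38
  solve Keq expr → x = -0.03057; check Q = 2905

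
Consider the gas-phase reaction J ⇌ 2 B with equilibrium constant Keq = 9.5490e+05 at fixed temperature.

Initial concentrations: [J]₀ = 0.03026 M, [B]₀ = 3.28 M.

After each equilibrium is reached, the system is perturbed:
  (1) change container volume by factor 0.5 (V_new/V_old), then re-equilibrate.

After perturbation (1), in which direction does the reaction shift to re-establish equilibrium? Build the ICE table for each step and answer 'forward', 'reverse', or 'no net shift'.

Direction: reverse

Q₀ = 355.5 vs Keq = 9.5490e+05 ⇒ Q<K, forward
Step 1:
                  J         B
  I         0.03026      3.28
  C        -0.03025    0.0605
  E       1.1686e-05      3.34
  solve Keq expr → x = 0.03025; check Q = 9.5490e+05
Then change container volume by factor 0.5 (V_new/V_old).
Step 2:
                  J         B
  I       2.3372e-05     6.681
  C       2.3371e-05 -4.6743e-05
  E       4.6743e-05     6.681
  solve Keq expr → x = -2.3371e-05; check Q = 9.5490e+05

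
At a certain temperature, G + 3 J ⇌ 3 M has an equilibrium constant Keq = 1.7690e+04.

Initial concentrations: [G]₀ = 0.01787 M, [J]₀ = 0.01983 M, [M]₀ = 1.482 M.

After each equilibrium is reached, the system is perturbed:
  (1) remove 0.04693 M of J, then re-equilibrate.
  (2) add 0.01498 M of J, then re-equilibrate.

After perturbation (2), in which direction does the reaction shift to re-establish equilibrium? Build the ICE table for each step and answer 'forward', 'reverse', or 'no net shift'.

Q₀ = 2.3359e+07 vs Keq = 1.7690e+04 ⇒ Q>K, reverse
Step 1:
                    G           J           M
  Initial     0.01787     0.01983       1.482
  Change      0.03885      0.1166     -0.1166
  Equil       0.05672      0.1364       1.365
  solve Keq expr → x = -0.03885; check Q = 1.7690e+04
Then remove 0.04693 M of J.
Step 2:
                    G           J           M
  Initial     0.05672     0.08946       1.365
  Change      0.01177     0.03531    -0.03531
  Equil       0.06849      0.1248        1.33
  solve Keq expr → x = -0.01177; check Q = 1.7690e+04
Then add 0.01498 M of J.
Step 3:
                    G           J           M
  Initial     0.06849      0.1397        1.33
  Change    -0.003824    -0.01147     0.01147
  Equil       0.06467      0.1283       1.342
  solve Keq expr → x = 0.003824; check Q = 1.7690e+04

Direction: forward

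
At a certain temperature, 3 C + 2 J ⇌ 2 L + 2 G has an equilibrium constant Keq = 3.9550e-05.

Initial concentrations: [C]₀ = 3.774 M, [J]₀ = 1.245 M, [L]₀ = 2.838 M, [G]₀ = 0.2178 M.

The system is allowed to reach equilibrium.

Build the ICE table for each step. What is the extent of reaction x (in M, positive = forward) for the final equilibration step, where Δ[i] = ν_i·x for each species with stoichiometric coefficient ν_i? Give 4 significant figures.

Q₀ = 0.004586 vs Keq = 3.9550e-05 ⇒ Q>K, reverse
Step 1:
                    C           J           L           G
  init          3.774       1.245       2.838      0.2178
  Δ            0.2849      0.1899     -0.1899     -0.1899
  eq            4.059       1.435       2.648     0.02787
  solve Keq expr → x = -0.09497; check Q = 3.9550e-05

x = -0.09497 M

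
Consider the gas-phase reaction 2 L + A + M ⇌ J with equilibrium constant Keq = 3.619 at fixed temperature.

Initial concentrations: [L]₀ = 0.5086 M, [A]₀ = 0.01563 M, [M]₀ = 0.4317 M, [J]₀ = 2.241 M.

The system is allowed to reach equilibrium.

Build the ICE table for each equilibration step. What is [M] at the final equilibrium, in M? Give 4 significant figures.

Q₀ = 1284 vs Keq = 3.619 ⇒ Q>K, reverse
Step 1:
                  L         A         M         J
  init       0.5086   0.01563    0.4317     2.241
  Δ          0.7587    0.3793    0.3793   -0.3793
  eq          1.267     0.395     0.811     1.862
  solve Keq expr → x = -0.3793; check Q = 3.619

[M]_eq = 0.811 M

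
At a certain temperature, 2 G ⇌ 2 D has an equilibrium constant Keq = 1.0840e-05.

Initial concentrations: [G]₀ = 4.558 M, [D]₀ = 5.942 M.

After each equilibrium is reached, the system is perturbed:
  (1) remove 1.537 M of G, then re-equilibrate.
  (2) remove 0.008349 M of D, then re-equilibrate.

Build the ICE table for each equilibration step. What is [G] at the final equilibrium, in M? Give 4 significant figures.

[G]_eq = 8.925 M

Q₀ = 1.699 vs Keq = 1.0840e-05 ⇒ Q>K, reverse
Step 1:
                    G           D
  Initial       4.558       5.942
  Change        5.908      -5.908
  Equil         10.47     0.03446
  solve Keq expr → x = -2.954; check Q = 1.0840e-05
Then remove 1.537 M of G.
Step 2:
                    G           D
  Initial       8.929     0.03446
  Change     0.005044   -0.005044
  Equil         8.934     0.02941
  solve Keq expr → x = -0.002522; check Q = 1.0840e-05
Then remove 0.008349 M of D.
Step 3:
                    G           D
  Initial       8.934     0.02106
  Change    -0.008322    0.008322
  Equil         8.925     0.02939
  solve Keq expr → x = 0.004161; check Q = 1.0840e-05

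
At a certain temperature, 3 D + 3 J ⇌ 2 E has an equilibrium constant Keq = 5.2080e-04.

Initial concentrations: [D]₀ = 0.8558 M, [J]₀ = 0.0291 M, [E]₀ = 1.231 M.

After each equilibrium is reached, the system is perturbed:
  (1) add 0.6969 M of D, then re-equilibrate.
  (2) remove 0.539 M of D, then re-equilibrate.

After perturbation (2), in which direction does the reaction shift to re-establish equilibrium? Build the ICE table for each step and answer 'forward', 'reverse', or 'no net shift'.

Q₀ = 9.8112e+04 vs Keq = 5.2080e-04 ⇒ Q>K, reverse
Step 1:
                  D         J         E
  init       0.8558    0.0291     1.231
  Δ           1.581     1.581    -1.054
  eq          2.436      1.61    0.1773
  solve Keq expr → x = -0.5269; check Q = 5.2080e-04
Then add 0.6969 M of D.
Step 2:
                  D         J         E
  init        3.133      1.61    0.1773
  Δ        -0.07978  -0.07978   0.05319
  eq          3.054      1.53    0.2304
  solve Keq expr → x = 0.02659; check Q = 5.2080e-04
Then remove 0.539 M of D.
Step 3:
                  D         J         E
  init        2.515      1.53    0.2304
  Δ         0.06151   0.06151    -0.041
  eq          2.576     1.591    0.1894
  solve Keq expr → x = -0.0205; check Q = 5.2080e-04

Direction: reverse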